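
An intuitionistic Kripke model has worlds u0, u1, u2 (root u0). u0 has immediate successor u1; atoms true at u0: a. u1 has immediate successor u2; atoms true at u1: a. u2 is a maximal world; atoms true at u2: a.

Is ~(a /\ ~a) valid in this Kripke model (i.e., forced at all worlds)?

u0 ||- ~(a /\ ~a): no world accessible from u0 forces a /\ ~a.
Since the root u0 forces ~(a /\ ~a) and forcing is persistent (monotone upward), every world forces it.

Yes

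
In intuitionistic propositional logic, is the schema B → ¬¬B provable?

This is double-negation introduction, which is intuitionistically derivable.
If a world forces B then every accessible world forces B (persistence), so none forces ¬B; hence ¬¬B.

Yes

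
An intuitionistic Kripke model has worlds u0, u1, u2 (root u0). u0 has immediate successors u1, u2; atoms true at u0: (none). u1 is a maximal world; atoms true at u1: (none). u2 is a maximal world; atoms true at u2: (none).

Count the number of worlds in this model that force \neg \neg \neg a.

u0: forces it.
u1: forces it.
u2: forces it.
Worlds forcing the formula: {u0, u1, u2}.

3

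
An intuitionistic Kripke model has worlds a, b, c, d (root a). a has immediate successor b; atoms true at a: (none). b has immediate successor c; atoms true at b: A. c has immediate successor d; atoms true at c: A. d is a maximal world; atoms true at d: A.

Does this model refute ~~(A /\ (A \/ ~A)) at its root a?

a ||- ~~(A /\ (A \/ ~A)): no world accessible from a forces ~(A /\ (A \/ ~A)).
So the root a forces ~~(A /\ (A \/ ~A)); the model is not a countermodel.

No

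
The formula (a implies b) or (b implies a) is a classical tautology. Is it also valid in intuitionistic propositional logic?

No

This is the Gödel–Dummett linearity axiom, which is not intuitionistically valid.
A Kripke countermodel: worlds u0, u1, u2; order generated by u0 <= u1, u0 <= u2; atoms true at each world — u0:{}; u1:{a}; u2:{b}.
u0 does not force (a implies b) or (b implies a): neither disjunct is forced at u0.
u0 does not force a implies b: at the accessible world u1, u1 forces a but u1 does not force b.
u1 lacks atom b, so u1 does not force b.
So the root u0 does not force the formula.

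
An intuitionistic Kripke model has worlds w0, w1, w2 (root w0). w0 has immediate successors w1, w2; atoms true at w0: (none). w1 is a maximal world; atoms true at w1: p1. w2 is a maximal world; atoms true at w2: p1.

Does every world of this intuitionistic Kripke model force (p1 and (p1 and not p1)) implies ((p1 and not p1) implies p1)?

Yes

w0 forces (p1 and (p1 and not p1)) implies ((p1 and not p1) implies p1) vacuously: no world accessible from w0 forces the antecedent p1 and (p1 and not p1).
Since the root w0 forces (p1 and (p1 and not p1)) implies ((p1 and not p1) implies p1) and forcing is persistent (monotone upward), every world forces it.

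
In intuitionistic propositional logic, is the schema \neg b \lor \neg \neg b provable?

No

This is the weak law of excluded middle, which is not intuitionistically valid.
A Kripke countermodel: worlds w0, w1, w2; order generated by w0 \le w1, w0 \le w2; atoms true at each world — w0:{}; w1:{b}; w2:{}.
w0 \nVdash \neg b \lor \neg \neg b: neither disjunct is forced at w0.
w0 \nVdash \neg b since w1 is accessible from w0 and w1 \Vdash b.
So the root w0 does not force the formula.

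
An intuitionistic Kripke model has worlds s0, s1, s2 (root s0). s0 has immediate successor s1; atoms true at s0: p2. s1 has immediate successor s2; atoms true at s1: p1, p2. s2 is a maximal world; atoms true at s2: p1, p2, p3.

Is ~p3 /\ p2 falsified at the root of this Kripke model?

Yes

s0 ||-/- ~p3 /\ p2 since s0 fails ~p3.
So the root s0 does not force ~p3 /\ p2; the model is a countermodel.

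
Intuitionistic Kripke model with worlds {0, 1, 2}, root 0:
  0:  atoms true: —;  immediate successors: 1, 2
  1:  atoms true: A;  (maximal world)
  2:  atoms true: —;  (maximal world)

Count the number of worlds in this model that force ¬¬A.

0: does not force it — 0 ⊮ ¬¬A since 2 is accessible from 0 and 2 ⊩ ¬A.
1: forces it.
2: does not force it — 2 ⊮ ¬¬A since 2 is accessible from 2 and 2 ⊩ ¬A.
Worlds forcing the formula: {1}.

1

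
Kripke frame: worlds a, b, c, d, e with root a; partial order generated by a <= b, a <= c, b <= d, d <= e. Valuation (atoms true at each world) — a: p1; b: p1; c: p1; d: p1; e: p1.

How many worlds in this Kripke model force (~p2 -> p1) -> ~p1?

a: does not force it — a ||-/- (~p2 -> p1) -> ~p1: already at a itself, a ||- ~p2 -> p1 but a ||-/- ~p1.
b: does not force it.
c: does not force it.
d: does not force it.
e: does not force it.
Worlds forcing the formula: { }.

0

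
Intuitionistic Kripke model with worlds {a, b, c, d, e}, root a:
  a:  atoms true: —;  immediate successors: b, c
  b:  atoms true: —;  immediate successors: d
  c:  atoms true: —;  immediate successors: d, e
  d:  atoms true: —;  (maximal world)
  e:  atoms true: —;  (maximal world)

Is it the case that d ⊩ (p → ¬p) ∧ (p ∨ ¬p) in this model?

d ⊩ (p → ¬p) ∧ (p ∨ ¬p) since d forces both conjuncts.

Yes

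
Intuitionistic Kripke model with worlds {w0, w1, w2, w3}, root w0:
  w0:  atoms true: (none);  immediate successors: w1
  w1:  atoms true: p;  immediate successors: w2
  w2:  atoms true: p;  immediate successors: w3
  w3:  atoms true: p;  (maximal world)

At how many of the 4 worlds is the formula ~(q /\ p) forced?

4

w0: forces it.
w1: forces it.
w2: forces it.
w3: forces it.
Worlds forcing the formula: {w0, w1, w2, w3}.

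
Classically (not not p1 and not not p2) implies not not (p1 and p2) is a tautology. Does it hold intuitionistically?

This is the distribution of double negation over conjunction, which is intuitionistically derivable.
Assume not not p1, not not p2, and not (p1 and p2). From p1 we'd get not p2 (since p1 and p2 is refuted), contradicting not not p2; so not p1, contradicting not not p1.

Yes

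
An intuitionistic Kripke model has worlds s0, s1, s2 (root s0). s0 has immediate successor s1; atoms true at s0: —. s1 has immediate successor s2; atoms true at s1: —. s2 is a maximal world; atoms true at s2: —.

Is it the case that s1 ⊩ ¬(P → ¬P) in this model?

s1 ⊮ ¬(P → ¬P) since s1 is accessible from s1 and s1 ⊩ P → ¬P.
s1 ⊩ P → ¬P vacuously: no world accessible from s1 forces the antecedent P.

No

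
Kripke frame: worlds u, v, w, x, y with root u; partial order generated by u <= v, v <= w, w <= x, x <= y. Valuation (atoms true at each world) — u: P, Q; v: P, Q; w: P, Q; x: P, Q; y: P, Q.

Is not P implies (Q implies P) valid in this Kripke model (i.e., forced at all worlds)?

u forces not P implies (Q implies P) vacuously: no world accessible from u forces the antecedent not P.
Since the root u forces not P implies (Q implies P) and forcing is persistent (monotone upward), every world forces it.

Yes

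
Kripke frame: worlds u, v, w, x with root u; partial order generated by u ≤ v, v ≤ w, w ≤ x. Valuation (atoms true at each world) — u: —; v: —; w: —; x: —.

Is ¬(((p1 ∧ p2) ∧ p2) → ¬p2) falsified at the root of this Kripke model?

u ⊮ ¬(((p1 ∧ p2) ∧ p2) → ¬p2) since u is accessible from u and u ⊩ ((p1 ∧ p2) ∧ p2) → ¬p2.
u ⊩ ((p1 ∧ p2) ∧ p2) → ¬p2 vacuously: no world accessible from u forces the antecedent (p1 ∧ p2) ∧ p2.
So the root u does not force ¬(((p1 ∧ p2) ∧ p2) → ¬p2); the model is a countermodel.

Yes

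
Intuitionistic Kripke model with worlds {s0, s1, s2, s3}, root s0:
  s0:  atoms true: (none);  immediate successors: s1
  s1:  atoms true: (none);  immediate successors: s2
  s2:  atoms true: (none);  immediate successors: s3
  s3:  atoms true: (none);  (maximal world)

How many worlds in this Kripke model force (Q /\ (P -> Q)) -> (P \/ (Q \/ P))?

4

s0: forces it.
s1: forces it.
s2: forces it.
s3: forces it.
Worlds forcing the formula: {s0, s1, s2, s3}.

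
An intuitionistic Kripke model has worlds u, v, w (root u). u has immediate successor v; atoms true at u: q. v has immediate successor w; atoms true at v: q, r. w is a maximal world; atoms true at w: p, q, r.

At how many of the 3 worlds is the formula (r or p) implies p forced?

1

u: does not force it — u does not force (r or p) implies p: at the accessible world v, v forces r or p but v does not force p.
v: does not force it — v does not force (r or p) implies p: already at v itself, v forces r or p but v does not force p.
w: forces it.
Worlds forcing the formula: {w}.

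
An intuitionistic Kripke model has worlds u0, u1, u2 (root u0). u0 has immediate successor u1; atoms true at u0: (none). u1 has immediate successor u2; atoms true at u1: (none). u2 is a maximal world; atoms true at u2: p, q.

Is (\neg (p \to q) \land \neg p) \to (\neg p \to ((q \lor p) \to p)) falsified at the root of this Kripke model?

No

u0 \Vdash (\neg (p \to q) \land \neg p) \to (\neg p \to ((q \lor p) \to p)) vacuously: no world accessible from u0 forces the antecedent \neg (p \to q) \land \neg p.
So the root u0 forces (\neg (p \to q) \land \neg p) \to (\neg p \to ((q \lor p) \to p)); the model is not a countermodel.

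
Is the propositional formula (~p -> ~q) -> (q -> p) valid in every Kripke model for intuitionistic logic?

No

This is the converse of contraposition, which is not intuitionistically valid.
A Kripke countermodel: worlds s0, s1; order generated by s0 <= s1; atoms true at each world — s0:{q}; s1:{p,q}.
s0 ||-/- (~p -> ~q) -> (q -> p): already at s0 itself, s0 ||- ~p -> ~q but s0 ||-/- q -> p.
s0 ||-/- q -> p: already at s0 itself, s0 ||- q but s0 ||-/- p.
s0 lacks atom p, so s0 ||-/- p.
So the root s0 does not force the formula.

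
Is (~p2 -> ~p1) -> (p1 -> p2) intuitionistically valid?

No

This is the converse of contraposition, which is not intuitionistically valid.
A Kripke countermodel: worlds u, v; order generated by u <= v; atoms true at each world — u:{p1}; v:{p1,p2}.
u ||-/- (~p2 -> ~p1) -> (p1 -> p2): already at u itself, u ||- ~p2 -> ~p1 but u ||-/- p1 -> p2.
u ||-/- p1 -> p2: already at u itself, u ||- p1 but u ||-/- p2.
u lacks atom p2, so u ||-/- p2.
So the root u does not force the formula.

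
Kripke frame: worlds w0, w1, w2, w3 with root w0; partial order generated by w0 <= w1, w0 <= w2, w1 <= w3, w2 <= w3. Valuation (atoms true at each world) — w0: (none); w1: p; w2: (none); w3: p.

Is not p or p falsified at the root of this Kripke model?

w0 does not force not p or p: neither disjunct is forced at w0.
w0 does not force not p since w1 is accessible from w0 and w1 forces p.
So the root w0 does not force not p or p; the model is a countermodel.

Yes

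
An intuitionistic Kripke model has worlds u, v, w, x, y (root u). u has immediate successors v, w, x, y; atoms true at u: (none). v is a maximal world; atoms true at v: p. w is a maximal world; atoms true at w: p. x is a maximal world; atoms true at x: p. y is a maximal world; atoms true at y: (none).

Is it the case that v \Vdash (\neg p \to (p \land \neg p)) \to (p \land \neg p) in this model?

No

v \nVdash (\neg p \to (p \land \neg p)) \to (p \land \neg p): already at v itself, v \Vdash \neg p \to (p \land \neg p) but v \nVdash p \land \neg p.
v \nVdash p \land \neg p since v fails \neg p.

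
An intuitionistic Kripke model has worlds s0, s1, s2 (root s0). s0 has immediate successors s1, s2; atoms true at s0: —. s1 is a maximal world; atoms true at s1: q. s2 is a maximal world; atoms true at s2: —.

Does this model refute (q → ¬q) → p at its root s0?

Yes

s0 ⊮ (q → ¬q) → p: at the accessible world s2, s2 ⊩ q → ¬q but s2 ⊮ p.
s2 lacks atom p, so s2 ⊮ p.
So the root s0 does not force (q → ¬q) → p; the model is a countermodel.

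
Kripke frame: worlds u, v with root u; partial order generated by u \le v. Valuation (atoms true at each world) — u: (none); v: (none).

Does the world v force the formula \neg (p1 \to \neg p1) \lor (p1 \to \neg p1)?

Yes

v \Vdash \neg (p1 \to \neg p1) \lor (p1 \to \neg p1) via the disjunct p1 \to \neg p1.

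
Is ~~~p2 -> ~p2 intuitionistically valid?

This is triple-negation reduction, which is intuitionistically derivable.
Assume ~~~p2 and suppose p2. Then ~~p2 (double-negation introduction), contradicting ~~~p2. So ~p2.

Yes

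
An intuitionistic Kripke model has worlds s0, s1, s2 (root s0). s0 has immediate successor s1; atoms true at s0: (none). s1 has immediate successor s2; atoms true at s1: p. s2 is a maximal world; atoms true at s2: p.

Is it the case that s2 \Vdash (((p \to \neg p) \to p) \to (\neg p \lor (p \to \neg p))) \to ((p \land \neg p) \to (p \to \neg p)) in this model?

Yes

s2 \Vdash (((p \to \neg p) \to p) \to (\neg p \lor (p \to \neg p))) \to ((p \land \neg p) \to (p \to \neg p)) vacuously: no world accessible from s2 forces the antecedent ((p \to \neg p) \to p) \to (\neg p \lor (p \to \neg p)).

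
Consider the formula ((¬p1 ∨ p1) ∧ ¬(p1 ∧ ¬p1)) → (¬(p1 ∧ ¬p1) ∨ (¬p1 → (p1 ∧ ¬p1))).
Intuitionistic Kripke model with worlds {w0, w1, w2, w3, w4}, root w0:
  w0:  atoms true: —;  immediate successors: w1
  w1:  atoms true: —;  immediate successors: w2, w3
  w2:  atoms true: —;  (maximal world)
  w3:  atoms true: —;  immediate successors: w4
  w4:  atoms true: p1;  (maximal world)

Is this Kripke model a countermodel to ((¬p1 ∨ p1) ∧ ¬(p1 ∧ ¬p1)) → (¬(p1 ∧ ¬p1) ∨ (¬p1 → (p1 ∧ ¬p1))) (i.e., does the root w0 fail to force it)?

w0 ⊩ ((¬p1 ∨ p1) ∧ ¬(p1 ∧ ¬p1)) → (¬(p1 ∧ ¬p1) ∨ (¬p1 → (p1 ∧ ¬p1))): every world accessible from w0 that forces (¬p1 ∨ p1) ∧ ¬(p1 ∧ ¬p1) (namely w2, w4) also forces ¬(p1 ∧ ¬p1) ∨ (¬p1 → (p1 ∧ ¬p1)).
So the root w0 forces ((¬p1 ∨ p1) ∧ ¬(p1 ∧ ¬p1)) → (¬(p1 ∧ ¬p1) ∨ (¬p1 → (p1 ∧ ¬p1))); the model is not a countermodel.

No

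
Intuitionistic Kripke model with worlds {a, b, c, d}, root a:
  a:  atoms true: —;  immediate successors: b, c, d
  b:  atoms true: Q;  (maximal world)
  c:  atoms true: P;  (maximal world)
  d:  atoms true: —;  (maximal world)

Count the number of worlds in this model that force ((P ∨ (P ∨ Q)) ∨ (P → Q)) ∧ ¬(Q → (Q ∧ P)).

a: does not force it — a ⊮ ((P ∨ (P ∨ Q)) ∨ (P → Q)) ∧ ¬(Q → (Q ∧ P)) since a fails (P ∨ (P ∨ Q)) ∨ (P → Q).
b: forces it.
c: does not force it.
d: does not force it.
Worlds forcing the formula: {b}.

1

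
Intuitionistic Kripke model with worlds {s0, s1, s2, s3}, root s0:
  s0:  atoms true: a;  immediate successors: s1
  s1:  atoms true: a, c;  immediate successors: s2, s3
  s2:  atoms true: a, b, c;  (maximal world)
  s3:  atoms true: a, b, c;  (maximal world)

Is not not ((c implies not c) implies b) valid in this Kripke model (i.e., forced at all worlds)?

Yes

s0 forces not not ((c implies not c) implies b): no world accessible from s0 forces not ((c implies not c) implies b).
Since the root s0 forces not not ((c implies not c) implies b) and forcing is persistent (monotone upward), every world forces it.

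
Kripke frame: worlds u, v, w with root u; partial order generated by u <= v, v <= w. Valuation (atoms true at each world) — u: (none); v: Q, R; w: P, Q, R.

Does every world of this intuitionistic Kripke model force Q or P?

Not every world: u does not force Q or P.
u does not force Q or P: neither disjunct is forced at u.
u lacks atom Q, so u does not force Q.

No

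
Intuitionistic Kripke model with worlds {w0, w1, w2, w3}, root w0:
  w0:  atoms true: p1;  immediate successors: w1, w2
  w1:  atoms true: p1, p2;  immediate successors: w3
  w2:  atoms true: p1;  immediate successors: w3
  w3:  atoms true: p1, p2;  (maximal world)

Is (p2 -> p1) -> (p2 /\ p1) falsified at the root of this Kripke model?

w0 ||-/- (p2 -> p1) -> (p2 /\ p1): already at w0 itself, w0 ||- p2 -> p1 but w0 ||-/- p2 /\ p1.
w0 ||-/- p2 /\ p1 since w0 fails p2.
So the root w0 does not force (p2 -> p1) -> (p2 /\ p1); the model is a countermodel.

Yes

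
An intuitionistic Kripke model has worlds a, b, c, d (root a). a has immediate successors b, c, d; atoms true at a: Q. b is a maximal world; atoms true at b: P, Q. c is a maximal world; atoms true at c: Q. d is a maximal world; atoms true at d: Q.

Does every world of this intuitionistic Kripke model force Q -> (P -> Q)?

a ||- Q -> (P -> Q): every world accessible from a that forces Q (namely a, b, c, d) also forces P -> Q.
Since the root a forces Q -> (P -> Q) and forcing is persistent (monotone upward), every world forces it.

Yes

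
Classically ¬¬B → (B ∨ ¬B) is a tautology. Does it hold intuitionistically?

This is a variant of double-negation elimination (deriving excluded middle from double negation), which is not intuitionistically valid.
A Kripke countermodel: worlds u, v; order generated by u ≤ v; atoms true at each world — u:{}; v:{B}.
u ⊮ ¬¬B → (B ∨ ¬B): already at u itself, u ⊩ ¬¬B but u ⊮ B ∨ ¬B.
u ⊮ B ∨ ¬B: neither disjunct is forced at u.
u lacks atom B, so u ⊮ B.
So the root u does not force the formula.

No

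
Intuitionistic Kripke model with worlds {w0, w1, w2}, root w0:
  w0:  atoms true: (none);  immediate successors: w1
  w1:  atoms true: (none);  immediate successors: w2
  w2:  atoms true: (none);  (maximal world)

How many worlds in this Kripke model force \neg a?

w0: forces it.
w1: forces it.
w2: forces it.
Worlds forcing the formula: {w0, w1, w2}.

3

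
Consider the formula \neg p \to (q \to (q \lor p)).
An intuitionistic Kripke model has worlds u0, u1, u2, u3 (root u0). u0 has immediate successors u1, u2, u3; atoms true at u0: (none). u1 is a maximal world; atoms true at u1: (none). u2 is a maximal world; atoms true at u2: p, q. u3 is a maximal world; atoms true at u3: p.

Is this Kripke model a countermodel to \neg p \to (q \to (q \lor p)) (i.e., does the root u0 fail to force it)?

No

u0 \Vdash \neg p \to (q \to (q \lor p)): every world accessible from u0 that forces \neg p (namely u1) also forces q \to (q \lor p).
So the root u0 forces \neg p \to (q \to (q \lor p)); the model is not a countermodel.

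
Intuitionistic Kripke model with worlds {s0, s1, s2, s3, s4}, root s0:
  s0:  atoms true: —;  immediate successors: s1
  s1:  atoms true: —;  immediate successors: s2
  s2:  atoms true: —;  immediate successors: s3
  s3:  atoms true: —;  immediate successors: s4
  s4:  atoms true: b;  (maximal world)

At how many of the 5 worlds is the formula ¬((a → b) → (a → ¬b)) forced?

s0: does not force it — s0 ⊮ ¬((a → b) → (a → ¬b)) since s0 is accessible from s0 and s0 ⊩ (a → b) → (a → ¬b).
s1: does not force it — s1 ⊮ ¬((a → b) → (a → ¬b)) since s1 is accessible from s1 and s1 ⊩ (a → b) → (a → ¬b).
s2: does not force it — s2 ⊮ ¬((a → b) → (a → ¬b)) since s2 is accessible from s2 and s2 ⊩ (a → b) → (a → ¬b).
s3: does not force it.
s4: does not force it.
Worlds forcing the formula: { }.

0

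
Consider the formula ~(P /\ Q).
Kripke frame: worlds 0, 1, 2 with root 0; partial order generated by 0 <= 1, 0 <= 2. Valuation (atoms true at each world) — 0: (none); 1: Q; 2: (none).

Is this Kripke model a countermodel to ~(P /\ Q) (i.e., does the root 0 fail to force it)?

0 ||- ~(P /\ Q): no world accessible from 0 forces P /\ Q.
So the root 0 forces ~(P /\ Q); the model is not a countermodel.

No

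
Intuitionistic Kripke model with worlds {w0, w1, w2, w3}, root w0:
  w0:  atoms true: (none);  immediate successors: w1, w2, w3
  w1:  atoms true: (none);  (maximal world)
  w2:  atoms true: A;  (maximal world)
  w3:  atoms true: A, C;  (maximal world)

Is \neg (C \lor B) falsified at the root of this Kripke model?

Yes

w0 \nVdash \neg (C \lor B) since w3 is accessible from w0 and w3 \Vdash C \lor B.
w3 \Vdash C \lor B via the disjunct C.
So the root w0 does not force \neg (C \lor B); the model is a countermodel.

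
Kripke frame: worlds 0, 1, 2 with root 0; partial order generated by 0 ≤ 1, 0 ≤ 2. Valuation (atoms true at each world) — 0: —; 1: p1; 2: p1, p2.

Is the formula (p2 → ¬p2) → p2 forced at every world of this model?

Not every world: 0 ⊮ (p2 → ¬p2) → p2.
0 ⊮ (p2 → ¬p2) → p2: at the accessible world 1, 1 ⊩ p2 → ¬p2 but 1 ⊮ p2.
1 lacks atom p2, so 1 ⊮ p2.

No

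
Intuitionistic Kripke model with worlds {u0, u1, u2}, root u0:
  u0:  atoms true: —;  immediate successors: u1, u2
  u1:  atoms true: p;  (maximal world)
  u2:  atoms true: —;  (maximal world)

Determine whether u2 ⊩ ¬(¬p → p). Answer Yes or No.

u2 ⊩ ¬(¬p → p): no world accessible from u2 forces ¬p → p.

Yes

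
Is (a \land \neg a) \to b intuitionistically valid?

Yes

This is an instance of ex falso quodlibet, which is intuitionistically derivable.
No world can force both a and \neg a, so the antecedent a \land \neg a is never forced and the implication holds vacuously at every world.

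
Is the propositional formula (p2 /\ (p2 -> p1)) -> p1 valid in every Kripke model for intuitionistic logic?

This is modus ponens in implicational form, which is intuitionistically derivable.
If a world forces p2 and p2 -> p1, then applying the implication at that world (which is accessible from itself) gives p1.

Yes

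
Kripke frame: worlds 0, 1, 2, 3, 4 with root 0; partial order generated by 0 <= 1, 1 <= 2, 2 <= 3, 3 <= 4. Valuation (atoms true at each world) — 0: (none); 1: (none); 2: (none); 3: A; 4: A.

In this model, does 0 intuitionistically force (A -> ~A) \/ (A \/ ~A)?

0 ||-/- (A -> ~A) \/ (A \/ ~A): neither disjunct is forced at 0.
0 ||-/- A -> ~A: at the accessible world 3, 3 ||- A but 3 ||-/- ~A.
3 ||-/- ~A since 3 is accessible from 3 and 3 ||- A.

No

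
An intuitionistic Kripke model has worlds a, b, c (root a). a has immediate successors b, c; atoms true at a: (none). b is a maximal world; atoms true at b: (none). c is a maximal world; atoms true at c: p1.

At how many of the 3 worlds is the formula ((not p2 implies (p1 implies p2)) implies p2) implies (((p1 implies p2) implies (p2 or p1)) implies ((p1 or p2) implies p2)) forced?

1

a: does not force it — a does not force ((not p2 implies (p1 implies p2)) implies p2) implies (((p1 implies p2) implies (p2 or p1)) implies ((p1 or p2) implies p2)): at the accessible world c, c forces (not p2 implies (p1 implies p2)) implies p2 but c does not force ((p1 implies p2) implies (p2 or p1)) implies ((p1 or p2) implies p2).
b: forces it.
c: does not force it — c does not force ((not p2 implies (p1 implies p2)) implies p2) implies (((p1 implies p2) implies (p2 or p1)) implies ((p1 or p2) implies p2)): already at c itself, c forces (not p2 implies (p1 implies p2)) implies p2 but c does not force ((p1 implies p2) implies (p2 or p1)) implies ((p1 or p2) implies p2).
Worlds forcing the formula: {b}.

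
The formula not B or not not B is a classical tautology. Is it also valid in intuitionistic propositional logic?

This is the weak law of excluded middle, which is not intuitionistically valid.
A Kripke countermodel: worlds w0, w1, w2; order generated by w0 <= w1, w0 <= w2; atoms true at each world — w0:{}; w1:{B}; w2:{}.
w0 does not force not B or not not B: neither disjunct is forced at w0.
w0 does not force not B since w1 is accessible from w0 and w1 forces B.
So the root w0 does not force the formula.

No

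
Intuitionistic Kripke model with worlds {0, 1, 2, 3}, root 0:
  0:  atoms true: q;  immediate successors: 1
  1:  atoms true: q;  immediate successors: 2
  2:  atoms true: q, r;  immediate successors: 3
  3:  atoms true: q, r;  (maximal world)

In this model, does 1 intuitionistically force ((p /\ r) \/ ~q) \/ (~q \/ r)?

1 ||-/- ((p /\ r) \/ ~q) \/ (~q \/ r): neither disjunct is forced at 1.
1 ||-/- (p /\ r) \/ ~q: neither disjunct is forced at 1.
1 ||-/- p /\ r since 1 fails p.

No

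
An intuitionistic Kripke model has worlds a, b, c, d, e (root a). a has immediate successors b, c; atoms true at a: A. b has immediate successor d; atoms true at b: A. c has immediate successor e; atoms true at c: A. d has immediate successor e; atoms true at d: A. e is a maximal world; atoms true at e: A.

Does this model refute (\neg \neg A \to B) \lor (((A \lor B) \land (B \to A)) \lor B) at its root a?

No

a \Vdash (\neg \neg A \to B) \lor (((A \lor B) \land (B \to A)) \lor B) via the disjunct ((A \lor B) \land (B \to A)) \lor B.
So the root a forces (\neg \neg A \to B) \lor (((A \lor B) \land (B \to A)) \lor B); the model is not a countermodel.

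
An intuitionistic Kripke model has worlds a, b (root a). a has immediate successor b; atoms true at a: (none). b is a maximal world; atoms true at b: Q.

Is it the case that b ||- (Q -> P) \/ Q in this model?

Yes

b ||- (Q -> P) \/ Q via the disjunct Q.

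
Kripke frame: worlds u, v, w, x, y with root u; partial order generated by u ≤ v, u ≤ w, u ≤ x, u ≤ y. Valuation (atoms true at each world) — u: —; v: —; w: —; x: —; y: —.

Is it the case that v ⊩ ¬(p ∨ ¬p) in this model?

No

v ⊮ ¬(p ∨ ¬p) since v is accessible from v and v ⊩ p ∨ ¬p.
v ⊩ p ∨ ¬p via the disjunct ¬p.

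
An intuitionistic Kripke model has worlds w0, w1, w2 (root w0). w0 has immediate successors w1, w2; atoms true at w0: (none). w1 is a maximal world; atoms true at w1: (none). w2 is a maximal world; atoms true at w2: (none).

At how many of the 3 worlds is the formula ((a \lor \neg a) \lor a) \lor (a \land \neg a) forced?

w0: forces it.
w1: forces it.
w2: forces it.
Worlds forcing the formula: {w0, w1, w2}.

3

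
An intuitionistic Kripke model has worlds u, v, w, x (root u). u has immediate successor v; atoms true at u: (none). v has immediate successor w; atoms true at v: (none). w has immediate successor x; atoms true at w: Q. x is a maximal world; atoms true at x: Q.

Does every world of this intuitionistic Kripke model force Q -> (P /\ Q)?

Not every world: u ||-/- Q -> (P /\ Q).
u ||-/- Q -> (P /\ Q): at the accessible world w, w ||- Q but w ||-/- P /\ Q.
w ||-/- P /\ Q since w fails P.

No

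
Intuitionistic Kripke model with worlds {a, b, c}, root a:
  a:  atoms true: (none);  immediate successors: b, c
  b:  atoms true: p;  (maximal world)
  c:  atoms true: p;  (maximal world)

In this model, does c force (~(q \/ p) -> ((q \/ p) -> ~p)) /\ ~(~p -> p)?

No

c ||-/- (~(q \/ p) -> ((q \/ p) -> ~p)) /\ ~(~p -> p) since c fails ~(~p -> p).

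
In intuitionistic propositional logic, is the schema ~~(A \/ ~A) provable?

Yes

This is the double negation of excluded middle, which is intuitionistically derivable.
Assuming ~(A \/ ~A): from A we'd get A \/ ~A, so ~A; but then A \/ ~A again — contradiction. Hence ~~(A \/ ~A).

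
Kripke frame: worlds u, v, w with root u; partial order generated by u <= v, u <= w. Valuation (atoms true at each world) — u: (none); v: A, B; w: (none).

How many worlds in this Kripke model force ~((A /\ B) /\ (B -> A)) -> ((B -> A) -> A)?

1

u: does not force it — u ||-/- ~((A /\ B) /\ (B -> A)) -> ((B -> A) -> A): at the accessible world w, w ||- ~((A /\ B) /\ (B -> A)) but w ||-/- (B -> A) -> A.
v: forces it.
w: does not force it — w ||-/- ~((A /\ B) /\ (B -> A)) -> ((B -> A) -> A): already at w itself, w ||- ~((A /\ B) /\ (B -> A)) but w ||-/- (B -> A) -> A.
Worlds forcing the formula: {v}.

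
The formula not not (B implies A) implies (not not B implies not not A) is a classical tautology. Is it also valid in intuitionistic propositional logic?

This is the distribution of double negation over implication, which is intuitionistically derivable.
Assume not not (B implies A) and not not B; suppose not A. Then B implies A would give not B (by contraposition), contradicting not not B; so not (B implies A), contradicting not not (B implies A). Hence not not A.

Yes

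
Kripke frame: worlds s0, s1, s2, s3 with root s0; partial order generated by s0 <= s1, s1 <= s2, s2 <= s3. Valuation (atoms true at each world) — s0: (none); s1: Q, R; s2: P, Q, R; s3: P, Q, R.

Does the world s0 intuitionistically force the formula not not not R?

s0 does not force not not not R since s0 is accessible from s0 and s0 forces not not R.
s0 forces not not R: no world accessible from s0 forces not R.

No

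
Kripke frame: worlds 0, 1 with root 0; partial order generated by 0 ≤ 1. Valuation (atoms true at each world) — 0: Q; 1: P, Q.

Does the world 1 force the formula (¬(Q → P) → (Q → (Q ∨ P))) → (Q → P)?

1 ⊩ (¬(Q → P) → (Q → (Q ∨ P))) → (Q → P): every world accessible from 1 that forces ¬(Q → P) → (Q → (Q ∨ P)) (namely 1) also forces Q → P.

Yes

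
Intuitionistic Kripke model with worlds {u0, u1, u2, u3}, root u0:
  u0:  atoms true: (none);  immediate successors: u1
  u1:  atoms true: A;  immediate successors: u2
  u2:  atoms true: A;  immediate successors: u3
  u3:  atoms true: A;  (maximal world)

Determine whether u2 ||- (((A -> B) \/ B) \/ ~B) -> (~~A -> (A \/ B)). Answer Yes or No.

u2 ||- (((A -> B) \/ B) \/ ~B) -> (~~A -> (A \/ B)): every world accessible from u2 that forces ((A -> B) \/ B) \/ ~B (namely u2, u3) also forces ~~A -> (A \/ B).

Yes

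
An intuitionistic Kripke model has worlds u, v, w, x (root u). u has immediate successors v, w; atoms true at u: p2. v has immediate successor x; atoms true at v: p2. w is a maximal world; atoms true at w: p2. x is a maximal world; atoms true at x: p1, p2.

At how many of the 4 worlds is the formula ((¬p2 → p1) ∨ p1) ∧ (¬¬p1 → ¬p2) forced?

u: does not force it — u ⊮ ((¬p2 → p1) ∨ p1) ∧ (¬¬p1 → ¬p2) since u fails ¬¬p1 → ¬p2.
v: does not force it — v ⊮ ((¬p2 → p1) ∨ p1) ∧ (¬¬p1 → ¬p2) since v fails ¬¬p1 → ¬p2.
w: forces it.
x: does not force it.
Worlds forcing the formula: {w}.

1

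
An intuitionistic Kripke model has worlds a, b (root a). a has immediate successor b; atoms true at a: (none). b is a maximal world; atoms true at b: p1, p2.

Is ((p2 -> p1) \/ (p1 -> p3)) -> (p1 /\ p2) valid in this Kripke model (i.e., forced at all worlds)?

No

Not every world: a ||-/- ((p2 -> p1) \/ (p1 -> p3)) -> (p1 /\ p2).
a ||-/- ((p2 -> p1) \/ (p1 -> p3)) -> (p1 /\ p2): already at a itself, a ||- (p2 -> p1) \/ (p1 -> p3) but a ||-/- p1 /\ p2.
a ||-/- p1 /\ p2 since a fails p1.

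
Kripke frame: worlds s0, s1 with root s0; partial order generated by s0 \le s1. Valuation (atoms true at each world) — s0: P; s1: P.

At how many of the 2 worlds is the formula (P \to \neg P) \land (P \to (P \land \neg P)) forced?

0

s0: does not force it — s0 \nVdash (P \to \neg P) \land (P \to (P \land \neg P)) since s0 fails P \to \neg P.
s1: does not force it.
Worlds forcing the formula: { }.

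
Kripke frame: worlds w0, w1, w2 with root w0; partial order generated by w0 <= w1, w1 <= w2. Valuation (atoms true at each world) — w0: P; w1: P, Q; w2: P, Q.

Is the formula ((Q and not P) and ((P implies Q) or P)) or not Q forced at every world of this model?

No

Not every world: w0 does not force ((Q and not P) and ((P implies Q) or P)) or not Q.
w0 does not force ((Q and not P) and ((P implies Q) or P)) or not Q: neither disjunct is forced at w0.
w0 does not force (Q and not P) and ((P implies Q) or P) since w0 fails Q and not P.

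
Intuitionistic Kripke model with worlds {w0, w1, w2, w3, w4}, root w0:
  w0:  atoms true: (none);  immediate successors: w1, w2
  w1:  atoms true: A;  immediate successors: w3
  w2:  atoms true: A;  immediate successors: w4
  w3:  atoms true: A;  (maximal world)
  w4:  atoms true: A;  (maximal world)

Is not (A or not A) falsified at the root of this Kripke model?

w0 does not force not (A or not A) since w1 is accessible from w0 and w1 forces A or not A.
w1 forces A or not A via the disjunct A.
So the root w0 does not force not (A or not A); the model is a countermodel.

Yes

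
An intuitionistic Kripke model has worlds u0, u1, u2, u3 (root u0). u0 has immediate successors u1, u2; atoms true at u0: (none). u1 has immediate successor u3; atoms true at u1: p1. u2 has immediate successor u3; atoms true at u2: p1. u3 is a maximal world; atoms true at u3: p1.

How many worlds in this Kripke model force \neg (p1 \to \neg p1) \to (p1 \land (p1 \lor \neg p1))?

3

u0: does not force it — u0 \nVdash \neg (p1 \to \neg p1) \to (p1 \land (p1 \lor \neg p1)): already at u0 itself, u0 \Vdash \neg (p1 \to \neg p1) but u0 \nVdash p1 \land (p1 \lor \neg p1).
u1: forces it.
u2: forces it.
u3: forces it.
Worlds forcing the formula: {u1, u2, u3}.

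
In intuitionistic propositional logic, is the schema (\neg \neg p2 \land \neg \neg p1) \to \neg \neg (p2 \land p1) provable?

Yes

This is the distribution of double negation over conjunction, which is intuitionistically derivable.
Assume \neg \neg p2, \neg \neg p1, and \neg (p2 \land p1). From p2 we'd get \neg p1 (since p2 \land p1 is refuted), contradicting \neg \neg p1; so \neg p2, contradicting \neg \neg p2.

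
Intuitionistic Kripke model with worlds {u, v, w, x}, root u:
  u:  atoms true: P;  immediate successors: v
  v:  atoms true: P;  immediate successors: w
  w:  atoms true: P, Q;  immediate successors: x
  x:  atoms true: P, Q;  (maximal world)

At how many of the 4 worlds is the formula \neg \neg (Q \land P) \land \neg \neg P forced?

4

u: forces it.
v: forces it.
w: forces it.
x: forces it.
Worlds forcing the formula: {u, v, w, x}.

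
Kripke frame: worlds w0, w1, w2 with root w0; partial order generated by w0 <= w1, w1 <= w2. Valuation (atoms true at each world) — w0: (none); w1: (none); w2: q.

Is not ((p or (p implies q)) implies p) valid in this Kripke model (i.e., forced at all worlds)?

w0 forces not ((p or (p implies q)) implies p): no world accessible from w0 forces (p or (p implies q)) implies p.
Since the root w0 forces not ((p or (p implies q)) implies p) and forcing is persistent (monotone upward), every world forces it.

Yes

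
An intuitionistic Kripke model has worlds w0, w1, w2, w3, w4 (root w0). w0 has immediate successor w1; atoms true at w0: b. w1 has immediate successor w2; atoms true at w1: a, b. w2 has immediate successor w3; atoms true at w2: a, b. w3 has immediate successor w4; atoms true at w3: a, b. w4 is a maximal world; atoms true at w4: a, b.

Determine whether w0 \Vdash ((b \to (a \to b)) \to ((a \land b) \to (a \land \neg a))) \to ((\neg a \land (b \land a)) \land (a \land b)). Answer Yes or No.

w0 \Vdash ((b \to (a \to b)) \to ((a \land b) \to (a \land \neg a))) \to ((\neg a \land (b \land a)) \land (a \land b)) vacuously: no world accessible from w0 forces the antecedent (b \to (a \to b)) \to ((a \land b) \to (a \land \neg a)).

Yes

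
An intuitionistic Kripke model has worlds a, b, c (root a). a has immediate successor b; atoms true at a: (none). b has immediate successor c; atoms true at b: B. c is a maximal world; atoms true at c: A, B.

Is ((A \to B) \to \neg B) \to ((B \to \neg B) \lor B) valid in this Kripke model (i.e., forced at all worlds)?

a \Vdash ((A \to B) \to \neg B) \to ((B \to \neg B) \lor B) vacuously: no world accessible from a forces the antecedent (A \to B) \to \neg B.
Since the root a forces ((A \to B) \to \neg B) \to ((B \to \neg B) \lor B) and forcing is persistent (monotone upward), every world forces it.

Yes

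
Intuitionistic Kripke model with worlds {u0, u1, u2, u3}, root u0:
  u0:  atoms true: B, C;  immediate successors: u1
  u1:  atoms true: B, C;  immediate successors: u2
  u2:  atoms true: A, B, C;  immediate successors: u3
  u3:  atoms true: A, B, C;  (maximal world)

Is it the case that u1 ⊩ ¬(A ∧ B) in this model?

No

u1 ⊮ ¬(A ∧ B) since u2 is accessible from u1 and u2 ⊩ A ∧ B.
u2 ⊩ A ∧ B since u2 forces both conjuncts.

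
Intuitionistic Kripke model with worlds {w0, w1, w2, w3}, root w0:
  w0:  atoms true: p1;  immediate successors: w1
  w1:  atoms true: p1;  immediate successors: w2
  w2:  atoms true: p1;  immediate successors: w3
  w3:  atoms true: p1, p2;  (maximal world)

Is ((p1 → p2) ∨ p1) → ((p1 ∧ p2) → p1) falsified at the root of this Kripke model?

w0 ⊩ ((p1 → p2) ∨ p1) → ((p1 ∧ p2) → p1): every world accessible from w0 that forces (p1 → p2) ∨ p1 (namely w0, w1, w2, w3) also forces (p1 ∧ p2) → p1.
So the root w0 forces ((p1 → p2) ∨ p1) → ((p1 ∧ p2) → p1); the model is not a countermodel.

No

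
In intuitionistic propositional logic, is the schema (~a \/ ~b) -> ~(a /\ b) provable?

This is a constructively valid De Morgan direction (disjunction of negations to negated conjunction), which is intuitionistically derivable.
If ~a holds at a world then no accessible world forces a, hence none forces a /\ b; likewise for ~b.

Yes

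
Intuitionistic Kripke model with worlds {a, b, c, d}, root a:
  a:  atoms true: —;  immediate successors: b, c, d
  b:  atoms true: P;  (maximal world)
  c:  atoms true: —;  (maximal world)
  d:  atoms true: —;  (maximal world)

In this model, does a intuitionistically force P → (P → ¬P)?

a ⊮ P → (P → ¬P): at the accessible world b, b ⊩ P but b ⊮ P → ¬P.
b ⊮ P → ¬P: already at b itself, b ⊩ P but b ⊮ ¬P.
b ⊮ ¬P since b is accessible from b and b ⊩ P.

No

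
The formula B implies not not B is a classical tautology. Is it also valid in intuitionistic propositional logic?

This is double-negation introduction, which is intuitionistically derivable.
If a world forces B then every accessible world forces B (persistence), so none forces not B; hence not not B.

Yes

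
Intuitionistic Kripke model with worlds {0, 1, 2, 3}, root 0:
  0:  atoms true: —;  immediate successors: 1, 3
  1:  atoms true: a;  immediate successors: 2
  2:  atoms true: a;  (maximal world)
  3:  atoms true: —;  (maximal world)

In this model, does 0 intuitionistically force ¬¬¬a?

0 ⊮ ¬¬¬a since 1 is accessible from 0 and 1 ⊩ ¬¬a.
1 ⊩ ¬¬a: no world accessible from 1 forces ¬a.

No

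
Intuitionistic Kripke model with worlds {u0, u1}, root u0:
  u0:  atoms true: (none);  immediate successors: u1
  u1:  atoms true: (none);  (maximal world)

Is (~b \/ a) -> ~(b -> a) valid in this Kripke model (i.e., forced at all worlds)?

No

Not every world: u0 ||-/- (~b \/ a) -> ~(b -> a).
u0 ||-/- (~b \/ a) -> ~(b -> a): already at u0 itself, u0 ||- ~b \/ a but u0 ||-/- ~(b -> a).
u0 ||-/- ~(b -> a) since u0 is accessible from u0 and u0 ||- b -> a.
u0 ||- b -> a vacuously: no world accessible from u0 forces the antecedent b.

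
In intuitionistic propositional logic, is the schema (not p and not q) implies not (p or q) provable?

This is a constructively valid De Morgan direction (conjunction of negations to negated disjunction), which is intuitionistically derivable.
If both not p and not q hold at a world, no accessible world forces p or forces q, so none forces p or q.

Yes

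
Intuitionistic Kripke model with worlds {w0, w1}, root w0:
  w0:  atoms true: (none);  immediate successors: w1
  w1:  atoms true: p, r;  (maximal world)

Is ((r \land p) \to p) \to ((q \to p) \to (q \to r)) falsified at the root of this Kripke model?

w0 \Vdash ((r \land p) \to p) \to ((q \to p) \to (q \to r)): every world accessible from w0 that forces (r \land p) \to p (namely w0, w1) also forces (q \to p) \to (q \to r).
So the root w0 forces ((r \land p) \to p) \to ((q \to p) \to (q \to r)); the model is not a countermodel.

No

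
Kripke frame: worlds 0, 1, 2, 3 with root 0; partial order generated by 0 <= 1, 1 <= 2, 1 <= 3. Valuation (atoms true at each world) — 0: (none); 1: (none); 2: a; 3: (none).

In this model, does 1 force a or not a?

No

1 does not force a or not a: neither disjunct is forced at 1.
1 lacks atom a, so 1 does not force a.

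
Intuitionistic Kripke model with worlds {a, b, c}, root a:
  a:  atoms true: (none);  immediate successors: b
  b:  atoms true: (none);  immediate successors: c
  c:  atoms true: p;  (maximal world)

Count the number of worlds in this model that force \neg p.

0

a: does not force it — a \nVdash \neg p since c is accessible from a and c \Vdash p.
b: does not force it — b \nVdash \neg p since c is accessible from b and c \Vdash p.
c: does not force it.
Worlds forcing the formula: { }.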